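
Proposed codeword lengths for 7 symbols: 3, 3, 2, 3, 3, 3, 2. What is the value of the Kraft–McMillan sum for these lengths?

1.125

With common denominator 2^3 = 8: Σ 2^(−ℓᵢ) = 1/8 + 1/8 + 2/8 + 1/8 + 1/8 + 1/8 + 2/8 = 9/8 = 1.125.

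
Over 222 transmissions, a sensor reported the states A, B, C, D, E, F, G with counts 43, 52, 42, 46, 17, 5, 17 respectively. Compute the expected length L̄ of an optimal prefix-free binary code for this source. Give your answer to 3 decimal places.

2.640 bits/symbol

Probabilities are the counts divided by 222.
Repeatedly combine the two least-probable nodes; the expected code length is the sum of the merged weights.
merge 5/222 + 17/222 → 11/111
merge 17/222 + 11/111 → 13/74
merge 13/74 + 7/37 → 27/74
merge 43/222 + 23/111 → 89/222
merge 26/111 + 27/74 → 133/222
merge 89/222 + 133/222 → 1
L = 11/111 + 13/74 + 27/74 + 89/222 + 133/222 + 1 = 293/111 ≈ 2.640 bits/symbol.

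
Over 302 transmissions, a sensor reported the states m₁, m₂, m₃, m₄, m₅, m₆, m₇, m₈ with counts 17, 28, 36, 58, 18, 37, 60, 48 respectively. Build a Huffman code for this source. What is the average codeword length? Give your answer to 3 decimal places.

Probabilities are the counts divided by 302.
Repeatedly combine the two least-probable nodes; the expected code length is the sum of the merged weights.
merge 17/302 + 9/151 → 35/302
merge 14/151 + 35/302 → 63/302
merge 18/151 + 37/302 → 73/302
merge 24/151 + 29/151 → 53/151
merge 30/151 + 63/302 → 123/302
merge 73/302 + 53/151 → 179/302
merge 123/302 + 179/302 → 1
L = 35/302 + 63/302 + 73/302 + 53/151 + 123/302 + 179/302 + 1 = 881/302 ≈ 2.917 bits/symbol.

2.917 bits/symbol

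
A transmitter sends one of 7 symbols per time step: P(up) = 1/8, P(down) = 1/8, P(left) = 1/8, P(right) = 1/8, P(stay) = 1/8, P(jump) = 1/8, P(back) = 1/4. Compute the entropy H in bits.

2.75 bits

Each probability is a power of 1/2, so log₂(1/p) is an integer.
H = Σ p·log₂(1/p) = 1/8·3 + 1/8·3 + 1/8·3 + 1/8·3 + 1/8·3 + 1/8·3 + 1/4·2 = 2.75 bits.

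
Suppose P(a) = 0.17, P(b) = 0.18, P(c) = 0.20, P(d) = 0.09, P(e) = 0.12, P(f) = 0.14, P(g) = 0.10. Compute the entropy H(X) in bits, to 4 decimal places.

H = −Σ pᵢ log₂ pᵢ.
−0.17·log₂(0.17) = 0.4346
−0.18·log₂(0.18) = 0.4453
−0.20·log₂(0.20) = 0.4644
−0.09·log₂(0.09) = 0.3127
−0.12·log₂(0.12) = 0.3671
−0.14·log₂(0.14) = 0.3971
−0.10·log₂(0.10) = 0.3322
Sum ≈ 2.7533 → 2.7533 bits.

2.7533 bits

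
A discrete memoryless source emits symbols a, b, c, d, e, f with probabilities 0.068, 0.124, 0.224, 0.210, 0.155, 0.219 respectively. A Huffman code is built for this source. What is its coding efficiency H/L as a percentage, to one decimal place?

98.1%

Entropy H = −Σ p log₂ p ≈ 2.4902 bits.
Huffman merges: 17/250+31/250→24/125; 31/200+24/125→347/1000; 21/100+219/1000→429/1000; 28/125+347/1000→571/1000; 429/1000+571/1000→1. L = 2539/1000 ≈ 2.5390.
Efficiency = H/L = 2.4902/2.5390 = 98.1%.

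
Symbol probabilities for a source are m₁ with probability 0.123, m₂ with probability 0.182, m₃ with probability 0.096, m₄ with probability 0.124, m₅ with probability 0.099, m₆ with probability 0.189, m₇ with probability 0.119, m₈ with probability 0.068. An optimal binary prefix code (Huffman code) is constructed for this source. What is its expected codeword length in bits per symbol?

2.975 bits/symbol

Repeatedly combine the two least-probable nodes; the expected code length is the sum of the merged weights.
merge 17/250 + 12/125 → 41/250
merge 99/1000 + 119/1000 → 109/500
merge 123/1000 + 31/250 → 247/1000
merge 41/250 + 91/500 → 173/500
merge 189/1000 + 109/500 → 407/1000
merge 247/1000 + 173/500 → 593/1000
merge 407/1000 + 593/1000 → 1
L = 41/250 + 109/500 + 247/1000 + 173/500 + 407/1000 + 593/1000 + 1 = 119/40 = 2.975 bits/symbol.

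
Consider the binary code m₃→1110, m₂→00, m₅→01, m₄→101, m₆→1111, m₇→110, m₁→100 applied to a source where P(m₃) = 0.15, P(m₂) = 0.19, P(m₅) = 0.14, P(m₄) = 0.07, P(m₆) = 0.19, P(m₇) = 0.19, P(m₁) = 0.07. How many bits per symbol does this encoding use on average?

L̄ = Σ pᵢ·ℓᵢ = 0.15·4 + 0.19·2 + 0.14·2 + 0.07·3 + 0.19·4 + 0.19·3 + 0.07·3 = 3.01 bits/symbol.

3.01 bits/symbol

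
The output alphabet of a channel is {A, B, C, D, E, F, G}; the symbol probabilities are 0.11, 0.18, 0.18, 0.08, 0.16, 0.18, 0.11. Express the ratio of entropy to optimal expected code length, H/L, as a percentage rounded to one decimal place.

97.6%

Entropy H = −Σ p log₂ p ≈ 2.7510 bits.
Huffman merges: 2/25+11/100→19/100; 11/100+4/25→27/100; 9/50+9/50→9/25; 9/50+19/100→37/100; 27/100+9/25→63/100; 37/100+63/100→1. L = 141/50 ≈ 2.8200.
Efficiency = H/L = 2.7510/2.8200 = 97.6%.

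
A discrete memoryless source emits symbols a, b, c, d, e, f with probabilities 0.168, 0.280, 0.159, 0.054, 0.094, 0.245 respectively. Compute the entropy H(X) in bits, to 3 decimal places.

2.414 bits

H = −Σ pᵢ log₂ pᵢ.
−0.168·log₂(0.168) = 0.4323
−0.280·log₂(0.280) = 0.5142
−0.159·log₂(0.159) = 0.4218
−0.054·log₂(0.054) = 0.2274
−0.094·log₂(0.094) = 0.3207
−0.245·log₂(0.245) = 0.4971
Sum ≈ 2.4136 → 2.414 bits.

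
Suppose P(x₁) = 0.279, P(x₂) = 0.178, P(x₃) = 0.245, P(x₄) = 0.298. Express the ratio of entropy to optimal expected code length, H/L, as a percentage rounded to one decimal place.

Entropy H = −Σ p log₂ p ≈ 1.9747 bits.
Huffman merges: 89/500+49/200→423/1000; 279/1000+149/500→577/1000; 423/1000+577/1000→1. L = 2 ≈ 2.0000.
Efficiency = H/L = 1.9747/2.0000 = 98.7%.

98.7%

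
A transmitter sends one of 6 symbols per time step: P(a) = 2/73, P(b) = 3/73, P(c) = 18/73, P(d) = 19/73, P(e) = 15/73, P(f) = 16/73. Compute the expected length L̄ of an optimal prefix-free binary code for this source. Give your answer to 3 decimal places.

Repeatedly combine the two least-probable nodes; the expected code length is the sum of the merged weights.
merge 2/73 + 3/73 → 5/73
merge 5/73 + 15/73 → 20/73
merge 16/73 + 18/73 → 34/73
merge 19/73 + 20/73 → 39/73
merge 34/73 + 39/73 → 1
L = 5/73 + 20/73 + 34/73 + 39/73 + 1 = 171/73 ≈ 2.342 bits/symbol.

2.342 bits/symbol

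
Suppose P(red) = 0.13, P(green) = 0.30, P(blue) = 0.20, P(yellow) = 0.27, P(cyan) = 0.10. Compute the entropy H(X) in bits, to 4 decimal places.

2.2103 bits

H = −Σ pᵢ log₂ pᵢ.
−0.13·log₂(0.13) = 0.3826
−0.30·log₂(0.30) = 0.5211
−0.20·log₂(0.20) = 0.4644
−0.27·log₂(0.27) = 0.5100
−0.10·log₂(0.10) = 0.3322
Sum ≈ 2.2103 → 2.2103 bits.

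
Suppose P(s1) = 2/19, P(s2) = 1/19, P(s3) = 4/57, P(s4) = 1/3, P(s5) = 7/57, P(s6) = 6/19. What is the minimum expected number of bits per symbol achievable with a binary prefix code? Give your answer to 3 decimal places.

Repeatedly combine the two least-probable nodes; the expected code length is the sum of the merged weights.
merge 1/19 + 4/57 → 7/57
merge 2/19 + 7/57 → 13/57
merge 7/57 + 13/57 → 20/57
merge 6/19 + 1/3 → 37/57
merge 20/57 + 37/57 → 1
L = 7/57 + 13/57 + 20/57 + 37/57 + 1 = 134/57 ≈ 2.351 bits/symbol.

2.351 bits/symbol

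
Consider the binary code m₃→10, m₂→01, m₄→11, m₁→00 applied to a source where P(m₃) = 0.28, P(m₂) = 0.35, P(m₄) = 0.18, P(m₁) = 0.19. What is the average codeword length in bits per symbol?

2 bits/symbol

L̄ = Σ pᵢ·ℓᵢ = 0.28·2 + 0.35·2 + 0.18·2 + 0.19·2 = 2 bits/symbol.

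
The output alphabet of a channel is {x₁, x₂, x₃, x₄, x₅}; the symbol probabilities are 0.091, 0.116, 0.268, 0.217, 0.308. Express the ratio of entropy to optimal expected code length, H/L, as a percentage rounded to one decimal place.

Entropy H = −Σ p log₂ p ≈ 2.1859 bits.
Huffman merges: 91/1000+29/250→207/1000; 207/1000+217/1000→53/125; 67/250+77/250→72/125; 53/125+72/125→1. L = 2207/1000 ≈ 2.2070.
Efficiency = H/L = 2.1859/2.2070 = 99.0%.

99.0%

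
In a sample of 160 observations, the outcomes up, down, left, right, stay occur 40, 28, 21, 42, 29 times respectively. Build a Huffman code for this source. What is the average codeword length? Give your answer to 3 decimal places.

2.306 bits/symbol

Probabilities are the counts divided by 160.
Repeatedly combine the two least-probable nodes; the expected code length is the sum of the merged weights.
merge 21/160 + 7/40 → 49/160
merge 29/160 + 1/4 → 69/160
merge 21/80 + 49/160 → 91/160
merge 69/160 + 91/160 → 1
L = 49/160 + 69/160 + 91/160 + 1 = 369/160 ≈ 2.306 bits/symbol.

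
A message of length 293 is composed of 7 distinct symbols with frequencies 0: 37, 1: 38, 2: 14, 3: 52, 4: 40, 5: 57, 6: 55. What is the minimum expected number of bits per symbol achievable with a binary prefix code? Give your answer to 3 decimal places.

Probabilities are the counts divided by 293.
Repeatedly combine the two least-probable nodes; the expected code length is the sum of the merged weights.
merge 14/293 + 37/293 → 51/293
merge 38/293 + 40/293 → 78/293
merge 51/293 + 52/293 → 103/293
merge 55/293 + 57/293 → 112/293
merge 78/293 + 103/293 → 181/293
merge 112/293 + 181/293 → 1
L = 51/293 + 78/293 + 103/293 + 112/293 + 181/293 + 1 = 818/293 ≈ 2.792 bits/symbol.

2.792 bits/symbol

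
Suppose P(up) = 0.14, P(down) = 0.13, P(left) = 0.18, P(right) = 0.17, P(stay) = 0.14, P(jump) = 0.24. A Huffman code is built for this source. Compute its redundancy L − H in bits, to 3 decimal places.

Entropy H = −Σ p log₂ p ≈ 2.5509 bits.
Huffman merges: 13/100+7/50→27/100; 7/50+17/100→31/100; 9/50+6/25→21/50; 27/100+31/100→29/50; 21/50+29/50→1. L = 129/50 ≈ 2.5800.
L − H = 2.5800 − 2.5509 = 0.029 bits.

0.029 bits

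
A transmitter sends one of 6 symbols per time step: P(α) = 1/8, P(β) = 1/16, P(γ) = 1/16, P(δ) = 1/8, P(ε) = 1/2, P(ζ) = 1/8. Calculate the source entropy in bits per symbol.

2.125 bits

Each probability is a power of 1/2, so log₂(1/p) is an integer.
H = Σ p·log₂(1/p) = 1/8·3 + 1/16·4 + 1/16·4 + 1/8·3 + 1/2·1 + 1/8·3 = 2.125 bits.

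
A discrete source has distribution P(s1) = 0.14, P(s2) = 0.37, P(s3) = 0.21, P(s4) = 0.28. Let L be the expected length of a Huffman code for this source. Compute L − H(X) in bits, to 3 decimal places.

0.065 bits

Entropy H = −Σ p log₂ p ≈ 1.9149 bits.
Huffman merges: 7/50+21/100→7/20; 7/25+7/20→63/100; 37/100+63/100→1. L = 99/50 ≈ 1.9800.
L − H = 1.9800 − 1.9149 = 0.065 bits.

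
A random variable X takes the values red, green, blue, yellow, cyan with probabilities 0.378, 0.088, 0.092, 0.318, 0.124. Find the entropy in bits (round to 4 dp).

H = −Σ pᵢ log₂ pᵢ.
−0.378·log₂(0.378) = 0.5305
−0.088·log₂(0.088) = 0.3086
−0.092·log₂(0.092) = 0.3167
−0.318·log₂(0.318) = 0.5256
−0.124·log₂(0.124) = 0.3734
Sum ≈ 2.0548 → 2.0548 bits.

2.0548 bits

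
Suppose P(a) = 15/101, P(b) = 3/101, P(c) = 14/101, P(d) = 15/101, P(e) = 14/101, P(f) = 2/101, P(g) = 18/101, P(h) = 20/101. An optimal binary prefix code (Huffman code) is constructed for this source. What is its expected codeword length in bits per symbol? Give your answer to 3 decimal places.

Repeatedly combine the two least-probable nodes; the expected code length is the sum of the merged weights.
merge 2/101 + 3/101 → 5/101
merge 5/101 + 14/101 → 19/101
merge 14/101 + 15/101 → 29/101
merge 15/101 + 18/101 → 33/101
merge 19/101 + 20/101 → 39/101
merge 29/101 + 33/101 → 62/101
merge 39/101 + 62/101 → 1
L = 5/101 + 19/101 + 29/101 + 33/101 + 39/101 + 62/101 + 1 = 288/101 ≈ 2.851 bits/symbol.

2.851 bits/symbol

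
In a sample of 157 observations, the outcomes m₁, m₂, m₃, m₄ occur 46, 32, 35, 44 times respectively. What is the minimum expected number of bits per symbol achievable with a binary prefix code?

Probabilities are the counts divided by 157.
Repeatedly combine the two least-probable nodes; the expected code length is the sum of the merged weights.
merge 32/157 + 35/157 → 67/157
merge 44/157 + 46/157 → 90/157
merge 67/157 + 90/157 → 1
L = 67/157 + 90/157 + 1 = 2 bits/symbol.

2 bits/symbol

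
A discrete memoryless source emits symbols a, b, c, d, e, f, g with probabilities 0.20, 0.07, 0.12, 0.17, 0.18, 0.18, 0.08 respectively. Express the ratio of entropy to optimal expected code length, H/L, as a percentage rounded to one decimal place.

98.1%

Entropy H = −Σ p log₂ p ≈ 2.7167 bits.
Huffman merges: 7/100+2/25→3/20; 3/25+3/20→27/100; 17/100+9/50→7/20; 9/50+1/5→19/50; 27/100+7/20→31/50; 19/50+31/50→1. L = 277/100 ≈ 2.7700.
Efficiency = H/L = 2.7167/2.7700 = 98.1%.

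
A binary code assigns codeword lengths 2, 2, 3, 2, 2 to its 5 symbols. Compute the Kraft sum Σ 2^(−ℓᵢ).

1.125

With common denominator 2^3 = 8: Σ 2^(−ℓᵢ) = 2/8 + 2/8 + 1/8 + 2/8 + 2/8 = 9/8 = 1.125.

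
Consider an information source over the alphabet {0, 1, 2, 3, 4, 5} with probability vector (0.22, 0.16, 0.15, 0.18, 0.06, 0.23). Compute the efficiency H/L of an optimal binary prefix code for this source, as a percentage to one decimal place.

Entropy H = −Σ p log₂ p ≈ 2.4906 bits.
Huffman merges: 3/50+3/20→21/100; 4/25+9/50→17/50; 21/100+11/50→43/100; 23/100+17/50→57/100; 43/100+57/100→1. L = 51/20 ≈ 2.5500.
Efficiency = H/L = 2.4906/2.5500 = 97.7%.

97.7%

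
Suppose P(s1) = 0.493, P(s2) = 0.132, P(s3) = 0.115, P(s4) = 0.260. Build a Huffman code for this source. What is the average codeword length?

Repeatedly combine the two least-probable nodes; the expected code length is the sum of the merged weights.
merge 23/200 + 33/250 → 247/1000
merge 247/1000 + 13/50 → 507/1000
merge 493/1000 + 507/1000 → 1
L = 247/1000 + 507/1000 + 1 = 877/500 = 1.754 bits/symbol.

1.754 bits/symbol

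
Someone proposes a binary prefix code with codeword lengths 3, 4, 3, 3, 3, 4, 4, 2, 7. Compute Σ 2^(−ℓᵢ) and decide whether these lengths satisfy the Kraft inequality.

0.9453125; yes

With common denominator 2^7 = 128: Σ 2^(−ℓᵢ) = 16/128 + 8/128 + 16/128 + 16/128 + 16/128 + 8/128 + 8/128 + 32/128 + 1/128 = 121/128 = 0.9453125.
Kraft's inequality requires Σ ≤ 1; here Σ = 0.9453125 ≤ 1, so such a prefix code exists.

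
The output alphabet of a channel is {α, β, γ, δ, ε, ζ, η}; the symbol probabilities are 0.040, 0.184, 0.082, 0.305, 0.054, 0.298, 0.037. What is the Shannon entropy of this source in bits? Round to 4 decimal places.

2.3774 bits

H = −Σ pᵢ log₂ pᵢ.
−0.040·log₂(0.040) = 0.1858
−0.184·log₂(0.184) = 0.4494
−0.082·log₂(0.082) = 0.2959
−0.305·log₂(0.305) = 0.5225
−0.054·log₂(0.054) = 0.2274
−0.298·log₂(0.298) = 0.5205
−0.037·log₂(0.037) = 0.1760
Sum ≈ 2.3774 → 2.3774 bits.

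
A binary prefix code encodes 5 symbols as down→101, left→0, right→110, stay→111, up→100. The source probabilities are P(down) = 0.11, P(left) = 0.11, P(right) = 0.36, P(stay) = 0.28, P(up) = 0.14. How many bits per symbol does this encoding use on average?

2.78 bits/symbol

L̄ = Σ pᵢ·ℓᵢ = 0.11·3 + 0.11·1 + 0.36·3 + 0.28·3 + 0.14·3 = 2.78 bits/symbol.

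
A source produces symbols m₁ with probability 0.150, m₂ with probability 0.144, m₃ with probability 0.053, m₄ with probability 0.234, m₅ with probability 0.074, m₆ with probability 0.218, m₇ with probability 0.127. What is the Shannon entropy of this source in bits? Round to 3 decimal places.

H = −Σ pᵢ log₂ pᵢ.
−0.150·log₂(0.150) = 0.4105
−0.144·log₂(0.144) = 0.4026
−0.053·log₂(0.053) = 0.2246
−0.234·log₂(0.234) = 0.4903
−0.074·log₂(0.074) = 0.2780
−0.218·log₂(0.218) = 0.4791
−0.127·log₂(0.127) = 0.3781
Sum ≈ 2.6632 → 2.663 bits.

2.663 bits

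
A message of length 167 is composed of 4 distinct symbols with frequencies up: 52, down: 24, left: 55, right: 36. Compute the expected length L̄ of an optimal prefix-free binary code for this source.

2 bits/symbol

Probabilities are the counts divided by 167.
Repeatedly combine the two least-probable nodes; the expected code length is the sum of the merged weights.
merge 24/167 + 36/167 → 60/167
merge 52/167 + 55/167 → 107/167
merge 60/167 + 107/167 → 1
L = 60/167 + 107/167 + 1 = 2 bits/symbol.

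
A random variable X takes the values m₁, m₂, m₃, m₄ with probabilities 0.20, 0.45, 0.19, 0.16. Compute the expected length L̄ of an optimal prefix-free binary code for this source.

Repeatedly combine the two least-probable nodes; the expected code length is the sum of the merged weights.
merge 4/25 + 19/100 → 7/20
merge 1/5 + 7/20 → 11/20
merge 9/20 + 11/20 → 1
L = 7/20 + 11/20 + 1 = 19/10 = 1.9 bits/symbol.

1.9 bits/symbol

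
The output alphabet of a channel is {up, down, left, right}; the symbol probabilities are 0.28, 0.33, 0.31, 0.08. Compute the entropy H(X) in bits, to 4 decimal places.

1.8573 bits

H = −Σ pᵢ log₂ pᵢ.
−0.28·log₂(0.28) = 0.5142
−0.33·log₂(0.33) = 0.5278
−0.31·log₂(0.31) = 0.5238
−0.08·log₂(0.08) = 0.2915
Sum ≈ 1.8573 → 1.8573 bits.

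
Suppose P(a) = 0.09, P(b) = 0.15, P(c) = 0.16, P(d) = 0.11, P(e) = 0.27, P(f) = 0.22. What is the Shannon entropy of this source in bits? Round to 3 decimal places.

2.487 bits

H = −Σ pᵢ log₂ pᵢ.
−0.09·log₂(0.09) = 0.3127
−0.15·log₂(0.15) = 0.4105
−0.16·log₂(0.16) = 0.4230
−0.11·log₂(0.11) = 0.3503
−0.27·log₂(0.27) = 0.5100
−0.22·log₂(0.22) = 0.4806
Sum ≈ 2.4871 → 2.487 bits.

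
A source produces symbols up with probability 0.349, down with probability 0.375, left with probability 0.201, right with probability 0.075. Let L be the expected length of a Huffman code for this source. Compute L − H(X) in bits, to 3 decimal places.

0.095 bits

Entropy H = −Σ p log₂ p ≈ 1.8062 bits.
Huffman merges: 3/40+201/1000→69/250; 69/250+349/1000→5/8; 3/8+5/8→1. L = 1901/1000 ≈ 1.9010.
L − H = 1.9010 − 1.8062 = 0.095 bits.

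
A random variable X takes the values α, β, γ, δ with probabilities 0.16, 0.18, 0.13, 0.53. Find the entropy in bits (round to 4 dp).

1.7364 bits

H = −Σ pᵢ log₂ pᵢ.
−0.16·log₂(0.16) = 0.4230
−0.18·log₂(0.18) = 0.4453
−0.13·log₂(0.13) = 0.3826
−0.53·log₂(0.53) = 0.4854
Sum ≈ 1.7364 → 1.7364 bits.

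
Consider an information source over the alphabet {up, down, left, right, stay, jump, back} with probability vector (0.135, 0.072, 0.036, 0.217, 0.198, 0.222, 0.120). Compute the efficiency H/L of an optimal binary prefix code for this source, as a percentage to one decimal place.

Entropy H = −Σ p log₂ p ≈ 2.6260 bits.
Huffman merges: 9/250+9/125→27/250; 27/250+3/25→57/250; 27/200+99/500→333/1000; 217/1000+111/500→439/1000; 57/250+333/1000→561/1000; 439/1000+561/1000→1. L = 2669/1000 ≈ 2.6690.
Efficiency = H/L = 2.6260/2.6690 = 98.4%.

98.4%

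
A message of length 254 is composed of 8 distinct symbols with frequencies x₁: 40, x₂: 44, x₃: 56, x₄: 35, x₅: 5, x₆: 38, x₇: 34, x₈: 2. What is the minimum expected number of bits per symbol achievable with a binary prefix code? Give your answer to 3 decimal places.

2.795 bits/symbol

Probabilities are the counts divided by 254.
Repeatedly combine the two least-probable nodes; the expected code length is the sum of the merged weights.
merge 1/127 + 5/254 → 7/254
merge 7/254 + 17/127 → 41/254
merge 35/254 + 19/127 → 73/254
merge 20/127 + 41/254 → 81/254
merge 22/127 + 28/127 → 50/127
merge 73/254 + 81/254 → 77/127
merge 50/127 + 77/127 → 1
L = 7/254 + 41/254 + 73/254 + 81/254 + 50/127 + 77/127 + 1 = 355/127 ≈ 2.795 bits/symbol.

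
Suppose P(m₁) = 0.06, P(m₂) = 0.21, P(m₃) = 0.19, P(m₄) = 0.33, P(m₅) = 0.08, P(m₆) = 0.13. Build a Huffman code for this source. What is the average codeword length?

2.41 bits/symbol

Repeatedly combine the two least-probable nodes; the expected code length is the sum of the merged weights.
merge 3/50 + 2/25 → 7/50
merge 13/100 + 7/50 → 27/100
merge 19/100 + 21/100 → 2/5
merge 27/100 + 33/100 → 3/5
merge 2/5 + 3/5 → 1
L = 7/50 + 27/100 + 2/5 + 3/5 + 1 = 241/100 = 2.41 bits/symbol.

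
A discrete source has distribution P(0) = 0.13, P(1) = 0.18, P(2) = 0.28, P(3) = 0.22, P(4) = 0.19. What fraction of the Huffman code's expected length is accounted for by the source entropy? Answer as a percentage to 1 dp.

Entropy H = −Σ p log₂ p ≈ 2.2780 bits.
Huffman merges: 13/100+9/50→31/100; 19/100+11/50→41/100; 7/25+31/100→59/100; 41/100+59/100→1. L = 231/100 ≈ 2.3100.
Efficiency = H/L = 2.2780/2.3100 = 98.6%.

98.6%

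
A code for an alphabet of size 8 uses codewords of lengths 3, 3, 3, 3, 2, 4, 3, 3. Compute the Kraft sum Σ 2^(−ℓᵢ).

1.0625

With common denominator 2^4 = 16: Σ 2^(−ℓᵢ) = 2/16 + 2/16 + 2/16 + 2/16 + 4/16 + 1/16 + 2/16 + 2/16 = 17/16 = 1.0625.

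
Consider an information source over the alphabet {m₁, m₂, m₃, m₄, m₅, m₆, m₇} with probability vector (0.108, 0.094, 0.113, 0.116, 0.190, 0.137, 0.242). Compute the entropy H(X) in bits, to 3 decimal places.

H = −Σ pᵢ log₂ pᵢ.
−0.108·log₂(0.108) = 0.3468
−0.094·log₂(0.094) = 0.3207
−0.113·log₂(0.113) = 0.3555
−0.116·log₂(0.116) = 0.3605
−0.190·log₂(0.190) = 0.4552
−0.137·log₂(0.137) = 0.3929
−0.242·log₂(0.242) = 0.4954
Sum ≈ 2.7269 → 2.727 bits.

2.727 bits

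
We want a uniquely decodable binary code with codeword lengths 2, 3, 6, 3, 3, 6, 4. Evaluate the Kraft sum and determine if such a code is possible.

0.71875; yes

With common denominator 2^6 = 64: Σ 2^(−ℓᵢ) = 16/64 + 8/64 + 1/64 + 8/64 + 8/64 + 1/64 + 4/64 = 46/64 = 0.71875.
Kraft's inequality requires Σ ≤ 1; here Σ = 0.71875 ≤ 1, so such a prefix code exists.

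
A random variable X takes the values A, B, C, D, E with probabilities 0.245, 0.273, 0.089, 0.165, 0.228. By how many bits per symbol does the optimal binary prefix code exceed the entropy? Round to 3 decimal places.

Entropy H = −Σ p log₂ p ≈ 2.2343 bits.
Huffman merges: 89/1000+33/200→127/500; 57/250+49/200→473/1000; 127/500+273/1000→527/1000; 473/1000+527/1000→1. L = 1127/500 ≈ 2.2540.
L − H = 2.2540 − 2.2343 = 0.020 bits.

0.020 bits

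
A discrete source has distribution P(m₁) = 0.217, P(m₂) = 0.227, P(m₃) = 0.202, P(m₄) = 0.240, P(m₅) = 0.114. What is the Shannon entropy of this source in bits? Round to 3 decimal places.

2.281 bits

H = −Σ pᵢ log₂ pᵢ.
−0.217·log₂(0.217) = 0.4783
−0.227·log₂(0.227) = 0.4856
−0.202·log₂(0.202) = 0.4661
−0.240·log₂(0.240) = 0.4941
−0.114·log₂(0.114) = 0.3571
Sum ≈ 2.2813 → 2.281 bits.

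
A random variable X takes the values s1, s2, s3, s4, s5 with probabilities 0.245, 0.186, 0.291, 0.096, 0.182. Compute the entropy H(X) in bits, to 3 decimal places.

2.239 bits

H = −Σ pᵢ log₂ pᵢ.
−0.245·log₂(0.245) = 0.4971
−0.186·log₂(0.186) = 0.4514
−0.291·log₂(0.291) = 0.5182
−0.096·log₂(0.096) = 0.3246
−0.182·log₂(0.182) = 0.4474
Sum ≈ 2.2387 → 2.239 bits.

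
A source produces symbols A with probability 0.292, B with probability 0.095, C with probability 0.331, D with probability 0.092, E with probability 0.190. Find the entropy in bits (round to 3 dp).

H = −Σ pᵢ log₂ pᵢ.
−0.292·log₂(0.292) = 0.5186
−0.095·log₂(0.095) = 0.3226
−0.331·log₂(0.331) = 0.5280
−0.092·log₂(0.092) = 0.3167
−0.190·log₂(0.190) = 0.4552
Sum ≈ 2.1411 → 2.141 bits.

2.141 bits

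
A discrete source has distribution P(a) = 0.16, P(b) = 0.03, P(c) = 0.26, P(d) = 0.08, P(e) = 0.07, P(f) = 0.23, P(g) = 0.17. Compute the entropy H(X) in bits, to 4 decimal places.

H = −Σ pᵢ log₂ pᵢ.
−0.16·log₂(0.16) = 0.4230
−0.03·log₂(0.03) = 0.1518
−0.26·log₂(0.26) = 0.5053
−0.08·log₂(0.08) = 0.2915
−0.07·log₂(0.07) = 0.2686
−0.23·log₂(0.23) = 0.4877
−0.17·log₂(0.17) = 0.4346
Sum ≈ 2.5624 → 2.5624 bits.

2.5624 bits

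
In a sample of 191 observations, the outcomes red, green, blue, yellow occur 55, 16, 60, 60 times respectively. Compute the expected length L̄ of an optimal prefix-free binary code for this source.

Probabilities are the counts divided by 191.
Repeatedly combine the two least-probable nodes; the expected code length is the sum of the merged weights.
merge 16/191 + 55/191 → 71/191
merge 60/191 + 60/191 → 120/191
merge 71/191 + 120/191 → 1
L = 71/191 + 120/191 + 1 = 2 bits/symbol.

2 bits/symbol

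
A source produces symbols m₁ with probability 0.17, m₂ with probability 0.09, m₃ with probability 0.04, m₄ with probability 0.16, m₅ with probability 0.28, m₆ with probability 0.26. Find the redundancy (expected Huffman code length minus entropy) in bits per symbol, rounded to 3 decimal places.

0.044 bits

Entropy H = −Σ p log₂ p ≈ 2.3755 bits.
Huffman merges: 1/25+9/100→13/100; 13/100+4/25→29/100; 17/100+13/50→43/100; 7/25+29/100→57/100; 43/100+57/100→1. L = 121/50 ≈ 2.4200.
L − H = 2.4200 − 2.3755 = 0.044 bits.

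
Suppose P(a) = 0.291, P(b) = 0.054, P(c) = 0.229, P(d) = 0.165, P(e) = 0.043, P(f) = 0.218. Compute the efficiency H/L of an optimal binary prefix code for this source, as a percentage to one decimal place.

Entropy H = −Σ p log₂ p ≈ 2.3358 bits.
Huffman merges: 43/1000+27/500→97/1000; 97/1000+33/200→131/500; 109/500+229/1000→447/1000; 131/500+291/1000→553/1000; 447/1000+553/1000→1. L = 2359/1000 ≈ 2.3590.
Efficiency = H/L = 2.3358/2.3590 = 99.0%.

99.0%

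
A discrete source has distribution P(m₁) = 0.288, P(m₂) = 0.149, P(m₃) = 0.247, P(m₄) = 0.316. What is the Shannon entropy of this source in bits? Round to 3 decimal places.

H = −Σ pᵢ log₂ pᵢ.
−0.288·log₂(0.288) = 0.5172
−0.149·log₂(0.149) = 0.4092
−0.247·log₂(0.247) = 0.4983
−0.316·log₂(0.316) = 0.5252
Sum ≈ 1.9499 → 1.950 bits.

1.950 bits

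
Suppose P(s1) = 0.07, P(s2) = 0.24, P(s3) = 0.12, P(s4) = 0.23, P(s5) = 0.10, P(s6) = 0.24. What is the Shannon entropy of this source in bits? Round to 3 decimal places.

2.444 bits

H = −Σ pᵢ log₂ pᵢ.
−0.07·log₂(0.07) = 0.2686
−0.24·log₂(0.24) = 0.4941
−0.12·log₂(0.12) = 0.3671
−0.23·log₂(0.23) = 0.4877
−0.10·log₂(0.10) = 0.3322
−0.24·log₂(0.24) = 0.4941
Sum ≈ 2.4438 → 2.444 bits.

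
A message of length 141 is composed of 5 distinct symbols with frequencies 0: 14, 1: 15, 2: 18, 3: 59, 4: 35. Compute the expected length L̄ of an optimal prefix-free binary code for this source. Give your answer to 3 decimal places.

Probabilities are the counts divided by 141.
Repeatedly combine the two least-probable nodes; the expected code length is the sum of the merged weights.
merge 14/141 + 5/47 → 29/141
merge 6/47 + 29/141 → 1/3
merge 35/141 + 1/3 → 82/141
merge 59/141 + 82/141 → 1
L = 29/141 + 1/3 + 82/141 + 1 = 299/141 ≈ 2.121 bits/symbol.

2.121 bits/symbol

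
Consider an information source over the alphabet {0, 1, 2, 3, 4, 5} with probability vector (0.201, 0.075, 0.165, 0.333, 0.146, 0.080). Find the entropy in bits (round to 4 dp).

2.3995 bits

H = −Σ pᵢ log₂ pᵢ.
−0.201·log₂(0.201) = 0.4653
−0.075·log₂(0.075) = 0.2803
−0.165·log₂(0.165) = 0.4289
−0.333·log₂(0.333) = 0.5283
−0.146·log₂(0.146) = 0.4053
−0.080·log₂(0.080) = 0.2915
Sum ≈ 2.3995 → 2.3995 bits.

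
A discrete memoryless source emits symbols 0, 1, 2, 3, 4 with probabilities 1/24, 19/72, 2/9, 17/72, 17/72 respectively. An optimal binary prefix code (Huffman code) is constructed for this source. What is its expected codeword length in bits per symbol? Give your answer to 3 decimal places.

Repeatedly combine the two least-probable nodes; the expected code length is the sum of the merged weights.
merge 1/24 + 2/9 → 19/72
merge 17/72 + 17/72 → 17/36
merge 19/72 + 19/72 → 19/36
merge 17/36 + 19/36 → 1
L = 19/72 + 17/36 + 19/36 + 1 = 163/72 ≈ 2.264 bits/symbol.

2.264 bits/symbol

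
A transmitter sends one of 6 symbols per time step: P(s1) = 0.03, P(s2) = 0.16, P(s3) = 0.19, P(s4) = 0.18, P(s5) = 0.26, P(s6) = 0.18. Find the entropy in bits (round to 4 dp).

H = −Σ pᵢ log₂ pᵢ.
−0.03·log₂(0.03) = 0.1518
−0.16·log₂(0.16) = 0.4230
−0.19·log₂(0.19) = 0.4552
−0.18·log₂(0.18) = 0.4453
−0.26·log₂(0.26) = 0.5053
−0.18·log₂(0.18) = 0.4453
Sum ≈ 2.4259 → 2.4259 bits.

2.4259 bits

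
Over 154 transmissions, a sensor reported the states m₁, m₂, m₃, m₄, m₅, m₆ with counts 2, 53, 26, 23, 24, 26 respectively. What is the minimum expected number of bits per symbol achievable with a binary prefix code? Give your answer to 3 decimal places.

2.474 bits/symbol

Probabilities are the counts divided by 154.
Repeatedly combine the two least-probable nodes; the expected code length is the sum of the merged weights.
merge 1/77 + 23/154 → 25/154
merge 12/77 + 25/154 → 7/22
merge 13/77 + 13/77 → 26/77
merge 7/22 + 26/77 → 101/154
merge 53/154 + 101/154 → 1
L = 25/154 + 7/22 + 26/77 + 101/154 + 1 = 381/154 ≈ 2.474 bits/symbol.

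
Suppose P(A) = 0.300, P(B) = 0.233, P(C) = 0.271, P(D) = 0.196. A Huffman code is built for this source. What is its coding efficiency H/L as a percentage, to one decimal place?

99.1%

Entropy H = −Σ p log₂ p ≈ 1.9820 bits.
Huffman merges: 49/250+233/1000→429/1000; 271/1000+3/10→571/1000; 429/1000+571/1000→1. L = 2 ≈ 2.0000.
Efficiency = H/L = 1.9820/2.0000 = 99.1%.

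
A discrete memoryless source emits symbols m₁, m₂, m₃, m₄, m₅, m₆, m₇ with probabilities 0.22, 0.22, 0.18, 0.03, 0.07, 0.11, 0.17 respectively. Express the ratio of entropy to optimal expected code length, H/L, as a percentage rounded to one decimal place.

98.2%

Entropy H = −Σ p log₂ p ≈ 2.6116 bits.
Huffman merges: 3/100+7/100→1/10; 1/10+11/100→21/100; 17/100+9/50→7/20; 21/100+11/50→43/100; 11/50+7/20→57/100; 43/100+57/100→1. L = 133/50 ≈ 2.6600.
Efficiency = H/L = 2.6116/2.6600 = 98.2%.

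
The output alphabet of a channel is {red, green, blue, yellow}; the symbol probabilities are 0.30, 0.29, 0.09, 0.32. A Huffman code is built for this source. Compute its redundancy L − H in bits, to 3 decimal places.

Entropy H = −Σ p log₂ p ≈ 1.8777 bits.
Huffman merges: 9/100+29/100→19/50; 3/10+8/25→31/50; 19/50+31/50→1. L = 2 ≈ 2.0000.
L − H = 2.0000 − 1.8777 = 0.122 bits.

0.122 bits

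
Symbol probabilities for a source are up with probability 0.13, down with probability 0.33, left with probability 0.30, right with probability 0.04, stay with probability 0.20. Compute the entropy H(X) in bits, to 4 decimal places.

H = −Σ pᵢ log₂ pᵢ.
−0.13·log₂(0.13) = 0.3826
−0.33·log₂(0.33) = 0.5278
−0.30·log₂(0.30) = 0.5211
−0.04·log₂(0.04) = 0.1858
−0.20·log₂(0.20) = 0.4644
Sum ≈ 2.0817 → 2.0817 bits.

2.0817 bits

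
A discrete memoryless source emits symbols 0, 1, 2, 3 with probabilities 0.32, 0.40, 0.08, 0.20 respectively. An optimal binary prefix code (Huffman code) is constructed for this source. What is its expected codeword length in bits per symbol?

1.88 bits/symbol

Repeatedly combine the two least-probable nodes; the expected code length is the sum of the merged weights.
merge 2/25 + 1/5 → 7/25
merge 7/25 + 8/25 → 3/5
merge 2/5 + 3/5 → 1
L = 7/25 + 3/5 + 1 = 47/25 = 1.88 bits/symbol.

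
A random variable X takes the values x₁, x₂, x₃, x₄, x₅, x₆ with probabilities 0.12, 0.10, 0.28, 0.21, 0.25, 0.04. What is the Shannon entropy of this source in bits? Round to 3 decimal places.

H = −Σ pᵢ log₂ pᵢ.
−0.12·log₂(0.12) = 0.3671
−0.10·log₂(0.10) = 0.3322
−0.28·log₂(0.28) = 0.5142
−0.21·log₂(0.21) = 0.4728
−0.25·log₂(0.25) = 0.5000
−0.04·log₂(0.04) = 0.1858
Sum ≈ 2.3721 → 2.372 bits.

2.372 bits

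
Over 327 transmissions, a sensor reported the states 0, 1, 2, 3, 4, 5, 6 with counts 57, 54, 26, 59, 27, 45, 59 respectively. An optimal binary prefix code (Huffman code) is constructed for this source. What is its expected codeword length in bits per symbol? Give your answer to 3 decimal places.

2.801 bits/symbol

Probabilities are the counts divided by 327.
Repeatedly combine the two least-probable nodes; the expected code length is the sum of the merged weights.
merge 26/327 + 9/109 → 53/327
merge 15/109 + 53/327 → 98/327
merge 18/109 + 19/109 → 37/109
merge 59/327 + 59/327 → 118/327
merge 98/327 + 37/109 → 209/327
merge 118/327 + 209/327 → 1
L = 53/327 + 98/327 + 37/109 + 118/327 + 209/327 + 1 = 916/327 ≈ 2.801 bits/symbol.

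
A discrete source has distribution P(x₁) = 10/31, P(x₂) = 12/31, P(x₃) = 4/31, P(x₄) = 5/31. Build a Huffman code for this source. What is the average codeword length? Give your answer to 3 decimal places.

1.903 bits/symbol

Repeatedly combine the two least-probable nodes; the expected code length is the sum of the merged weights.
merge 4/31 + 5/31 → 9/31
merge 9/31 + 10/31 → 19/31
merge 12/31 + 19/31 → 1
L = 9/31 + 19/31 + 1 = 59/31 ≈ 1.903 bits/symbol.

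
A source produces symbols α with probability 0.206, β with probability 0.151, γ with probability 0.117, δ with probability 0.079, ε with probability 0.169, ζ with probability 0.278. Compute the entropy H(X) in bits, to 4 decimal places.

2.4797 bits

H = −Σ pᵢ log₂ pᵢ.
−0.206·log₂(0.206) = 0.4695
−0.151·log₂(0.151) = 0.4118
−0.117·log₂(0.117) = 0.3622
−0.079·log₂(0.079) = 0.2893
−0.169·log₂(0.169) = 0.4335
−0.278·log₂(0.278) = 0.5134
Sum ≈ 2.4797 → 2.4797 bits.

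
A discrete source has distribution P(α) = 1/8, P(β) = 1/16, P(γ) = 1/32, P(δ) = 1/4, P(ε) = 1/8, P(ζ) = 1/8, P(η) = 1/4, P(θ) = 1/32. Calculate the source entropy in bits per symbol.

2.6875 bits

Each probability is a power of 1/2, so log₂(1/p) is an integer.
H = Σ p·log₂(1/p) = 1/8·3 + 1/16·4 + 1/32·5 + 1/4·2 + 1/8·3 + 1/8·3 + 1/4·2 + 1/32·5 = 2.6875 bits.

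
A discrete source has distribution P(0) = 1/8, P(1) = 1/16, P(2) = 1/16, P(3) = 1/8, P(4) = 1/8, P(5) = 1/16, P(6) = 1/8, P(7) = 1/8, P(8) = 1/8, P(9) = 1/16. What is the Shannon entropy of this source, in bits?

Each probability is a power of 1/2, so log₂(1/p) is an integer.
H = Σ p·log₂(1/p) = 1/8·3 + 1/16·4 + 1/16·4 + 1/8·3 + 1/8·3 + 1/16·4 + 1/8·3 + 1/8·3 + 1/8·3 + 1/16·4 = 3.25 bits.

3.25 bits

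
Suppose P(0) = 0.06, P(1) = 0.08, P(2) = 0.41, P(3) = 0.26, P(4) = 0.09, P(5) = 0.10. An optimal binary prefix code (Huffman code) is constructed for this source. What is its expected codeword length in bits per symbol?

2.25 bits/symbol

Repeatedly combine the two least-probable nodes; the expected code length is the sum of the merged weights.
merge 3/50 + 2/25 → 7/50
merge 9/100 + 1/10 → 19/100
merge 7/50 + 19/100 → 33/100
merge 13/50 + 33/100 → 59/100
merge 41/100 + 59/100 → 1
L = 7/50 + 19/100 + 33/100 + 59/100 + 1 = 9/4 = 2.25 bits/symbol.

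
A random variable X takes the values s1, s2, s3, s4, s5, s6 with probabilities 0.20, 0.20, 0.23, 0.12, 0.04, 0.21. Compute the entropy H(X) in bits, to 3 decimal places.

H = −Σ pᵢ log₂ pᵢ.
−0.20·log₂(0.20) = 0.4644
−0.20·log₂(0.20) = 0.4644
−0.23·log₂(0.23) = 0.4877
−0.12·log₂(0.12) = 0.3671
−0.04·log₂(0.04) = 0.1858
−0.21·log₂(0.21) = 0.4728
Sum ≈ 2.4421 → 2.442 bits.

2.442 bits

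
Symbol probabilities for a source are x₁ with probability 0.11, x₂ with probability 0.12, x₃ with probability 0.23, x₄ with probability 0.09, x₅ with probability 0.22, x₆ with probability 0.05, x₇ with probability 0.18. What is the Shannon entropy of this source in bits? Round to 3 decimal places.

2.660 bits

H = −Σ pᵢ log₂ pᵢ.
−0.11·log₂(0.11) = 0.3503
−0.12·log₂(0.12) = 0.3671
−0.23·log₂(0.23) = 0.4877
−0.09·log₂(0.09) = 0.3127
−0.22·log₂(0.22) = 0.4806
−0.05·log₂(0.05) = 0.2161
−0.18·log₂(0.18) = 0.4453
Sum ≈ 2.6597 → 2.660 bits.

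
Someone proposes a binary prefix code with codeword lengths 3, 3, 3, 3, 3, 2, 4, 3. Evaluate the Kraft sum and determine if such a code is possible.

1.0625; no

With common denominator 2^4 = 16: Σ 2^(−ℓᵢ) = 2/16 + 2/16 + 2/16 + 2/16 + 2/16 + 4/16 + 1/16 + 2/16 = 17/16 = 1.0625.
Kraft's inequality requires Σ ≤ 1; here Σ = 1.0625 > 1, so no such prefix code exists.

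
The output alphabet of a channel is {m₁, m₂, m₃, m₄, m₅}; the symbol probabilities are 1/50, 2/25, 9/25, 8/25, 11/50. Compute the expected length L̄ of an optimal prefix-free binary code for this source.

Repeatedly combine the two least-probable nodes; the expected code length is the sum of the merged weights.
merge 1/50 + 2/25 → 1/10
merge 1/10 + 11/50 → 8/25
merge 8/25 + 8/25 → 16/25
merge 9/25 + 16/25 → 1
L = 1/10 + 8/25 + 16/25 + 1 = 103/50 = 2.06 bits/symbol.

2.06 bits/symbol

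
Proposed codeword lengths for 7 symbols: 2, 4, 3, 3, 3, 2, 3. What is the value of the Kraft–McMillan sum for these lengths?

1.0625

With common denominator 2^4 = 16: Σ 2^(−ℓᵢ) = 4/16 + 1/16 + 2/16 + 2/16 + 2/16 + 4/16 + 2/16 = 17/16 = 1.0625.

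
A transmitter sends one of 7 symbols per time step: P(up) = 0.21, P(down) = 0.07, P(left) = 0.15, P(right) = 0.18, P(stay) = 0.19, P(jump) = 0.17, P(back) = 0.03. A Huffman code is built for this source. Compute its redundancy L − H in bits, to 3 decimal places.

Entropy H = −Σ p log₂ p ≈ 2.6388 bits.
Huffman merges: 3/100+7/100→1/10; 1/10+3/20→1/4; 17/100+9/50→7/20; 19/100+21/100→2/5; 1/4+7/20→3/5; 2/5+3/5→1. L = 27/10 ≈ 2.7000.
L − H = 2.7000 − 2.6388 = 0.061 bits.

0.061 bits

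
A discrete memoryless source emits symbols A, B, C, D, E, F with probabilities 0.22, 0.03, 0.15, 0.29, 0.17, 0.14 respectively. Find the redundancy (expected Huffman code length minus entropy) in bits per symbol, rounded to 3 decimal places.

Entropy H = −Σ p log₂ p ≈ 2.3925 bits.
Huffman merges: 3/100+7/50→17/100; 3/20+17/100→8/25; 17/100+11/50→39/100; 29/100+8/25→61/100; 39/100+61/100→1. L = 249/100 ≈ 2.4900.
L − H = 2.4900 − 2.3925 = 0.098 bits.

0.098 bits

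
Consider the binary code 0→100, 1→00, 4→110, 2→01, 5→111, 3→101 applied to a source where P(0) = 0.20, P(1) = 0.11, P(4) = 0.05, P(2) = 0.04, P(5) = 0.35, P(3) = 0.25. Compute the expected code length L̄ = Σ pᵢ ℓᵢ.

L̄ = Σ pᵢ·ℓᵢ = 0.20·3 + 0.11·2 + 0.05·3 + 0.04·2 + 0.35·3 + 0.25·3 = 2.85 bits/symbol.

2.85 bits/symbol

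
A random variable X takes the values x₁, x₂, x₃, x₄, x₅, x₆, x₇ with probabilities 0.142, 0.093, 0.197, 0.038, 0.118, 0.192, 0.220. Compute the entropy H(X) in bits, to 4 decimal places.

2.6610 bits

H = −Σ pᵢ log₂ pᵢ.
−0.142·log₂(0.142) = 0.3999
−0.093·log₂(0.093) = 0.3187
−0.197·log₂(0.197) = 0.4617
−0.038·log₂(0.038) = 0.1793
−0.118·log₂(0.118) = 0.3638
−0.192·log₂(0.192) = 0.4571
−0.220·log₂(0.220) = 0.4806
Sum ≈ 2.6610 → 2.6610 bits.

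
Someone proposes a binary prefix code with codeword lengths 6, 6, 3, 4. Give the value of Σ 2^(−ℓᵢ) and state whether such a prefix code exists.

With common denominator 2^6 = 64: Σ 2^(−ℓᵢ) = 1/64 + 1/64 + 8/64 + 4/64 = 14/64 = 0.21875.
Kraft's inequality requires Σ ≤ 1; here Σ = 0.21875 ≤ 1, so such a prefix code exists.

0.21875; yes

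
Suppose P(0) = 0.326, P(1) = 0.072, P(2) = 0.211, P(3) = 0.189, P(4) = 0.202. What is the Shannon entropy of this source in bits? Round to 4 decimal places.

2.1945 bits

H = −Σ pᵢ log₂ pᵢ.
−0.326·log₂(0.326) = 0.5272
−0.072·log₂(0.072) = 0.2733
−0.211·log₂(0.211) = 0.4736
−0.189·log₂(0.189) = 0.4543
−0.202·log₂(0.202) = 0.4661
Sum ≈ 2.1945 → 2.1945 bits.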